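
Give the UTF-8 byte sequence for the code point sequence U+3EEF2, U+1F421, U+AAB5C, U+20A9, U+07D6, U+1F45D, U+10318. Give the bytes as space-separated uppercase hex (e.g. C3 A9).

U+3EEF2: 4-byte form → F0 BE BB B2.
U+1F421: 4-byte form → F0 9F 90 A1.
U+AAB5C: 4-byte form → F2 AA AD 9C.
U+20A9: 3-byte form → E2 82 A9.
U+07D6: 2-byte form → DF 96.
U+1F45D: 4-byte form → F0 9F 91 9D.
U+10318: 4-byte form → F0 90 8C 98.
Concatenated (25 bytes): F0 BE BB B2 F0 9F 90 A1 F2 AA AD 9C E2 82 A9 DF 96 F0 9F 91 9D F0 90 8C 98.

F0 BE BB B2 F0 9F 90 A1 F2 AA AD 9C E2 82 A9 DF 96 F0 9F 91 9D F0 90 8C 98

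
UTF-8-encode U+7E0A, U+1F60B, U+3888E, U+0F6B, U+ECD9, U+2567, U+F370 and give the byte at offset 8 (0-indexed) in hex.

U+7E0A → 3-byte form E7 B8 8A at offsets 0–2.
U+1F60B → 4-byte form F0 9F 98 8B at offsets 3–6.
U+3888E → 4-byte form F0 B8 A2 8E at offsets 7–10.
Offset 8 falls in char 3's range; it's byte 2 of F0 B8 A2 8E = 0xB8.

0xB8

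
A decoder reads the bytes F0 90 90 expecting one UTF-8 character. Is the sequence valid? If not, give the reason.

invalid (sequence truncated)

Leading byte 0xF0 = 11110000 → 4-byte form, but only 3 bytes are present.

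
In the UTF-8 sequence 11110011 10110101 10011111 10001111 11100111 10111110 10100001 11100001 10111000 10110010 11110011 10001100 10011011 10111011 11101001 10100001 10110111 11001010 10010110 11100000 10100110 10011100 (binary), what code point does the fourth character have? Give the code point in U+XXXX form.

U+CC6FB

Offset 0: leading byte 0xF3 = 11110011 → 4-byte char #1 = F3 B5 9F 8F.
Offset 4: leading byte 0xE7 = 11100111 → 3-byte char #2 = E7 BE A1.
Offset 7: leading byte 0xE1 = 11100001 → 3-byte char #3 = E1 B8 B2.
Offset 10: leading byte 0xF3 = 11110011 → 4-byte char #4 = F3 8C 9B BB.
Leading byte 0xF3 = 11110011 matches 11110xxx → 4-byte sequence.
Byte 1: 0xF3 = 11110011, payload 011 (3 bits).
Byte 2: 0x8C = 10001100 (10xxxxxx ✓), payload 001100.
Byte 3: 0x9B = 10011011 (10xxxxxx ✓), payload 011011.
Byte 4: 0xBB = 10111011 (10xxxxxx ✓), payload 111011.
Concatenate: 011001100011011111011 = 0xCC6FB (21 bits → U+CC6FB).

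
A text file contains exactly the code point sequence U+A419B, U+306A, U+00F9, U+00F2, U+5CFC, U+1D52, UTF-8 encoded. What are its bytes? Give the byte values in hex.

F2 A4 86 9B E3 81 AA C3 B9 C3 B2 E5 B3 BC E1 B5 92

U+A419B: 4-byte form → F2 A4 86 9B.
U+306A: 3-byte form → E3 81 AA.
U+00F9: 2-byte form → C3 B9.
U+00F2: 2-byte form → C3 B2.
U+5CFC: 3-byte form → E5 B3 BC.
U+1D52: 3-byte form → E1 B5 92.
Concatenated (17 bytes): F2 A4 86 9B E3 81 AA C3 B9 C3 B2 E5 B3 BC E1 B5 92.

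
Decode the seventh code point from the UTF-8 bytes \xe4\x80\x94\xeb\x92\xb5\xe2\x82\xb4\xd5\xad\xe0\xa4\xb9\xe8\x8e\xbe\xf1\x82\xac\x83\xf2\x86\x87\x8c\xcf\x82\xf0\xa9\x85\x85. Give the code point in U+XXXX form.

U+42B03

Offset 0: leading byte 0xE4 = 11100100 → 3-byte char #1 = E4 80 94.
Offset 3: leading byte 0xEB = 11101011 → 3-byte char #2 = EB 92 B5.
Offset 6: leading byte 0xE2 = 11100010 → 3-byte char #3 = E2 82 B4.
Offset 9: leading byte 0xD5 = 11010101 → 2-byte char #4 = D5 AD.
Offset 11: leading byte 0xE0 = 11100000 → 3-byte char #5 = E0 A4 B9.
Offset 14: leading byte 0xE8 = 11101000 → 3-byte char #6 = E8 8E BE.
Offset 17: leading byte 0xF1 = 11110001 → 4-byte char #7 = F1 82 AC 83.
Leading byte 0xF1 = 11110001 matches 11110xxx → 4-byte sequence.
Byte 1: 0xF1 = 11110001, payload 001 (3 bits).
Byte 2: 0x82 = 10000010 (10xxxxxx ✓), payload 000010.
Byte 3: 0xAC = 10101100 (10xxxxxx ✓), payload 101100.
Byte 4: 0x83 = 10000011 (10xxxxxx ✓), payload 000011.
Concatenate: 001000010101100000011 = 0x42B03 (21 bits → U+42B03).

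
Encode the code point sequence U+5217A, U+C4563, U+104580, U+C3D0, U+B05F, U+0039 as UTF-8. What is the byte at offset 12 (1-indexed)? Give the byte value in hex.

0x80

1-indexed offset 12 is 0-indexed offset 11.
U+5217A → 4-byte form F1 92 85 BA at offsets 0–3.
U+C4563 → 4-byte form F3 84 95 A3 at offsets 4–7.
U+104580 → 4-byte form F4 84 96 80 at offsets 8–11.
Offset 11 falls in char 3's range; it's byte 4 of F4 84 96 80 = 0x80.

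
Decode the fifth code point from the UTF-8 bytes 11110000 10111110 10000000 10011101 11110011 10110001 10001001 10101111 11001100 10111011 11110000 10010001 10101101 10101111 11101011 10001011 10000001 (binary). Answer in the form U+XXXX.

U+B2C1

Offset 0: leading byte 0xF0 = 11110000 → 4-byte char #1 = F0 BE 80 9D.
Offset 4: leading byte 0xF3 = 11110011 → 4-byte char #2 = F3 B1 89 AF.
Offset 8: leading byte 0xCC = 11001100 → 2-byte char #3 = CC BB.
Offset 10: leading byte 0xF0 = 11110000 → 4-byte char #4 = F0 91 AD AF.
Offset 14: leading byte 0xEB = 11101011 → 3-byte char #5 = EB 8B 81.
Leading byte 0xEB = 11101011 matches 1110xxxx → 3-byte sequence.
Byte 1: 0xEB = 11101011, payload 1011 (4 bits).
Byte 2: 0x8B = 10001011 (10xxxxxx ✓), payload 001011.
Byte 3: 0x81 = 10000001 (10xxxxxx ✓), payload 000001.
Concatenate: 1011001011000001 = 0xB2C1 (16 bits → U+B2C1).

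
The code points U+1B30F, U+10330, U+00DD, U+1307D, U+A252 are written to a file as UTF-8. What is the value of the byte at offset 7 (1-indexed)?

0x8C

1-indexed offset 7 is 0-indexed offset 6.
U+1B30F → 4-byte form F0 9B 8C 8F at offsets 0–3.
U+10330 → 4-byte form F0 90 8C B0 at offsets 4–7.
Offset 6 falls in char 2's range; it's byte 3 of F0 90 8C B0 = 0x8C.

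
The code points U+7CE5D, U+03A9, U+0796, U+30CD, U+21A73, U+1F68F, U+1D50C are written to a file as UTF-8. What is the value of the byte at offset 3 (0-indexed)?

U+7CE5D → 4-byte form F1 BC B9 9D at offsets 0–3.
Offset 3 falls in char 1's range; it's byte 4 of F1 BC B9 9D = 0x9D.

0x9D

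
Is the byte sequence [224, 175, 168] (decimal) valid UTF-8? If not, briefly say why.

valid

Leading byte 0xE0 = 11100000 → 3-byte form.
Continuation bytes 0xAF=10101111, 0xA8=10101000 all match 10xxxxxx.
Decoded value 0xBE8 is ≥ 0x800 (shortest form) and not a surrogate.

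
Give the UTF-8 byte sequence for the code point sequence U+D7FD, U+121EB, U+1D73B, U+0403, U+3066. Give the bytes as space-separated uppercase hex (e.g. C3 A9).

U+D7FD: 3-byte form → ED 9F BD.
U+121EB: 4-byte form → F0 92 87 AB.
U+1D73B: 4-byte form → F0 9D 9C BB.
U+0403: 2-byte form → D0 83.
U+3066: 3-byte form → E3 81 A6.
Concatenated (16 bytes): ED 9F BD F0 92 87 AB F0 9D 9C BB D0 83 E3 81 A6.

ED 9F BD F0 92 87 AB F0 9D 9C BB D0 83 E3 81 A6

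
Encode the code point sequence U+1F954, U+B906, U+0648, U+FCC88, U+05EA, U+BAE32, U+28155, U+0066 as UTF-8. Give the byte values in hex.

F0 9F A5 94 EB A4 86 D9 88 F3 BC B2 88 D7 AA F2 BA B8 B2 F0 A8 85 95 66

U+1F954: 4-byte form → F0 9F A5 94.
U+B906: 3-byte form → EB A4 86.
U+0648: 2-byte form → D9 88.
U+FCC88: 4-byte form → F3 BC B2 88.
U+05EA: 2-byte form → D7 AA.
U+BAE32: 4-byte form → F2 BA B8 B2.
U+28155: 4-byte form → F0 A8 85 95.
U+0066: 1-byte form → 66.
Concatenated (24 bytes): F0 9F A5 94 EB A4 86 D9 88 F3 BC B2 88 D7 AA F2 BA B8 B2 F0 A8 85 95 66.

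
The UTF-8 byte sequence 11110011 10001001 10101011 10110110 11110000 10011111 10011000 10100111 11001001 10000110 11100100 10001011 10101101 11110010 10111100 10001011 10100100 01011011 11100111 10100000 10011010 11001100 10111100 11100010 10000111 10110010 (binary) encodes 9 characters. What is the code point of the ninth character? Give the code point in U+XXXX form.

U+21F2

Offset 0: leading byte 0xF3 = 11110011 → 4-byte char #1 = F3 89 AB B6.
Offset 4: leading byte 0xF0 = 11110000 → 4-byte char #2 = F0 9F 98 A7.
Offset 8: leading byte 0xC9 = 11001001 → 2-byte char #3 = C9 86.
Offset 10: leading byte 0xE4 = 11100100 → 3-byte char #4 = E4 8B AD.
Offset 13: leading byte 0xF2 = 11110010 → 4-byte char #5 = F2 BC 8B A4.
Offset 17: leading byte 0x5B = 01011011 → 1-byte char #6 = 5B.
Offset 18: leading byte 0xE7 = 11100111 → 3-byte char #7 = E7 A0 9A.
Offset 21: leading byte 0xCC = 11001100 → 2-byte char #8 = CC BC.
Offset 23: leading byte 0xE2 = 11100010 → 3-byte char #9 = E2 87 B2.
Leading byte 0xE2 = 11100010 matches 1110xxxx → 3-byte sequence.
Byte 1: 0xE2 = 11100010, payload 0010 (4 bits).
Byte 2: 0x87 = 10000111 (10xxxxxx ✓), payload 000111.
Byte 3: 0xB2 = 10110010 (10xxxxxx ✓), payload 110010.
Concatenate: 0010000111110010 = 0x21F2 (16 bits → U+21F2).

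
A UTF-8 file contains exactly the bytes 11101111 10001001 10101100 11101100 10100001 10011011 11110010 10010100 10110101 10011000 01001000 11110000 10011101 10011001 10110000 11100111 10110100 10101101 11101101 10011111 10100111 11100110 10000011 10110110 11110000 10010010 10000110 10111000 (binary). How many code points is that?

Byte at offset 0: 0xEF = 11101111 → 3-byte char (#1). Advance 3.
Byte at offset 3: 0xEC = 11101100 → 3-byte char (#2). Advance 3.
Byte at offset 6: 0xF2 = 11110010 → 4-byte char (#3). Advance 4.
Byte at offset 10: 0x48 = 01001000 → 1-byte char (#4). Advance 1.
Byte at offset 11: 0xF0 = 11110000 → 4-byte char (#5). Advance 4.
Byte at offset 15: 0xE7 = 11100111 → 3-byte char (#6). Advance 3.
Byte at offset 18: 0xED = 11101101 → 3-byte char (#7). Advance 3.
Byte at offset 21: 0xE6 = 11100110 → 3-byte char (#8). Advance 3.
Byte at offset 24: 0xF0 = 11110000 → 4-byte char (#9). Advance 4.
Reached end at offset 28 after 9 code points.

9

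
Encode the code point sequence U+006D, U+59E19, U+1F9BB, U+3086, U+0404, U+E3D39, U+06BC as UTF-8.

U+006D: 1-byte form → 6D.
U+59E19: 4-byte form → F1 99 B8 99.
U+1F9BB: 4-byte form → F0 9F A6 BB.
U+3086: 3-byte form → E3 82 86.
U+0404: 2-byte form → D0 84.
U+E3D39: 4-byte form → F3 A3 B4 B9.
U+06BC: 2-byte form → DA BC.
Concatenated (20 bytes): 6D F1 99 B8 99 F0 9F A6 BB E3 82 86 D0 84 F3 A3 B4 B9 DA BC.

6D F1 99 B8 99 F0 9F A6 BB E3 82 86 D0 84 F3 A3 B4 B9 DA BC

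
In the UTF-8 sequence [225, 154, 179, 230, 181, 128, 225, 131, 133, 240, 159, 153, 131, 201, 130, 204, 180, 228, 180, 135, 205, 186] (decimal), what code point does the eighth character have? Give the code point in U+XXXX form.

U+037A

Offset 0: leading byte 0xE1 = 11100001 → 3-byte char #1 = E1 9A B3.
Offset 3: leading byte 0xE6 = 11100110 → 3-byte char #2 = E6 B5 80.
Offset 6: leading byte 0xE1 = 11100001 → 3-byte char #3 = E1 83 85.
Offset 9: leading byte 0xF0 = 11110000 → 4-byte char #4 = F0 9F 99 83.
Offset 13: leading byte 0xC9 = 11001001 → 2-byte char #5 = C9 82.
Offset 15: leading byte 0xCC = 11001100 → 2-byte char #6 = CC B4.
Offset 17: leading byte 0xE4 = 11100100 → 3-byte char #7 = E4 B4 87.
Offset 20: leading byte 0xCD = 11001101 → 2-byte char #8 = CD BA.
Leading byte 0xCD = 11001101 matches 110xxxxx → 2-byte sequence.
Byte 1: 0xCD = 11001101, payload 01101 (5 bits).
Byte 2: 0xBA = 10111010 (10xxxxxx ✓), payload 111010.
Concatenate: 01101111010 = 0x37A (11 bits → U+037A).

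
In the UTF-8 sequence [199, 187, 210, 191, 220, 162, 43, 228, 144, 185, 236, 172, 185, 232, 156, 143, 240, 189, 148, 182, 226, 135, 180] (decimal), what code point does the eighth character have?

U+3D536

Offset 0: leading byte 0xC7 = 11000111 → 2-byte char #1 = C7 BB.
Offset 2: leading byte 0xD2 = 11010010 → 2-byte char #2 = D2 BF.
Offset 4: leading byte 0xDC = 11011100 → 2-byte char #3 = DC A2.
Offset 6: leading byte 0x2B = 00101011 → 1-byte char #4 = 2B.
Offset 7: leading byte 0xE4 = 11100100 → 3-byte char #5 = E4 90 B9.
Offset 10: leading byte 0xEC = 11101100 → 3-byte char #6 = EC AC B9.
Offset 13: leading byte 0xE8 = 11101000 → 3-byte char #7 = E8 9C 8F.
Offset 16: leading byte 0xF0 = 11110000 → 4-byte char #8 = F0 BD 94 B6.
Leading byte 0xF0 = 11110000 matches 11110xxx → 4-byte sequence.
Byte 1: 0xF0 = 11110000, payload 000 (3 bits).
Byte 2: 0xBD = 10111101 (10xxxxxx ✓), payload 111101.
Byte 3: 0x94 = 10010100 (10xxxxxx ✓), payload 010100.
Byte 4: 0xB6 = 10110110 (10xxxxxx ✓), payload 110110.
Concatenate: 000111101010100110110 = 0x3D536 (21 bits → U+3D536).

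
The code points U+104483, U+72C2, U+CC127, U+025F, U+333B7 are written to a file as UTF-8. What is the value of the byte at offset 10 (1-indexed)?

0x84

1-indexed offset 10 is 0-indexed offset 9.
U+104483 → 4-byte form F4 84 92 83 at offsets 0–3.
U+72C2 → 3-byte form E7 8B 82 at offsets 4–6.
U+CC127 → 4-byte form F3 8C 84 A7 at offsets 7–10.
Offset 9 falls in char 3's range; it's byte 3 of F3 8C 84 A7 = 0x84.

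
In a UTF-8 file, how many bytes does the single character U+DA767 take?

4

U+DA767 = 0xDA767. UTF-8 uses 1 byte below 0x80, 2 below 0x800, 3 below 0x10000, 4 up to 0x10FFFF. 0xDA767 is in U+10000–U+10FFFF → 4 bytes.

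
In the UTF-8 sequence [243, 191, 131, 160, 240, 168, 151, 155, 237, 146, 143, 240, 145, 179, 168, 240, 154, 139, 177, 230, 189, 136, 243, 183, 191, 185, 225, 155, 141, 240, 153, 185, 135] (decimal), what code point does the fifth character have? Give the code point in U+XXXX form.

U+1A2F1

Offset 0: leading byte 0xF3 = 11110011 → 4-byte char #1 = F3 BF 83 A0.
Offset 4: leading byte 0xF0 = 11110000 → 4-byte char #2 = F0 A8 97 9B.
Offset 8: leading byte 0xED = 11101101 → 3-byte char #3 = ED 92 8F.
Offset 11: leading byte 0xF0 = 11110000 → 4-byte char #4 = F0 91 B3 A8.
Offset 15: leading byte 0xF0 = 11110000 → 4-byte char #5 = F0 9A 8B B1.
Leading byte 0xF0 = 11110000 matches 11110xxx → 4-byte sequence.
Byte 1: 0xF0 = 11110000, payload 000 (3 bits).
Byte 2: 0x9A = 10011010 (10xxxxxx ✓), payload 011010.
Byte 3: 0x8B = 10001011 (10xxxxxx ✓), payload 001011.
Byte 4: 0xB1 = 10110001 (10xxxxxx ✓), payload 110001.
Concatenate: 000011010001011110001 = 0x1A2F1 (21 bits → U+1A2F1).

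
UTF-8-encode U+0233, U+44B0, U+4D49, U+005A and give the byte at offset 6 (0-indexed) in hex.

0xB5

U+0233 → 2-byte form C8 B3 at offsets 0–1.
U+44B0 → 3-byte form E4 92 B0 at offsets 2–4.
U+4D49 → 3-byte form E4 B5 89 at offsets 5–7.
Offset 6 falls in char 3's range; it's byte 2 of E4 B5 89 = 0xB5.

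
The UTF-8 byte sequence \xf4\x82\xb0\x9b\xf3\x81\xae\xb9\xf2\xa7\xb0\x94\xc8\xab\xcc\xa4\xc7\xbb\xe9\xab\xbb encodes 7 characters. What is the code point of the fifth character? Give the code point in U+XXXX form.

U+0324

Offset 0: leading byte 0xF4 = 11110100 → 4-byte char #1 = F4 82 B0 9B.
Offset 4: leading byte 0xF3 = 11110011 → 4-byte char #2 = F3 81 AE B9.
Offset 8: leading byte 0xF2 = 11110010 → 4-byte char #3 = F2 A7 B0 94.
Offset 12: leading byte 0xC8 = 11001000 → 2-byte char #4 = C8 AB.
Offset 14: leading byte 0xCC = 11001100 → 2-byte char #5 = CC A4.
Leading byte 0xCC = 11001100 matches 110xxxxx → 2-byte sequence.
Byte 1: 0xCC = 11001100, payload 01100 (5 bits).
Byte 2: 0xA4 = 10100100 (10xxxxxx ✓), payload 100100.
Concatenate: 01100100100 = 0x324 (11 bits → U+0324).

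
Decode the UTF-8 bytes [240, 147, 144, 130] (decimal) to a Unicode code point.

U+13402

Leading byte 0xF0 = 11110000 matches 11110xxx → 4-byte sequence.
Byte 1: 0xF0 = 11110000, payload 000 (3 bits).
Byte 2: 0x93 = 10010011 (10xxxxxx ✓), payload 010011.
Byte 3: 0x90 = 10010000 (10xxxxxx ✓), payload 010000.
Byte 4: 0x82 = 10000010 (10xxxxxx ✓), payload 000010.
Concatenate: 000010011010000000010 = 0x13402 (21 bits → U+13402).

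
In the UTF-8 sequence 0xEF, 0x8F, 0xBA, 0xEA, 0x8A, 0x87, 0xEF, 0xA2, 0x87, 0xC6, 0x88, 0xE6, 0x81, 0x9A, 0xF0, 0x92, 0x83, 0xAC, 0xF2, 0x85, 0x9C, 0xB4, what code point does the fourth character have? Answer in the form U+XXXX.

Offset 0: leading byte 0xEF = 11101111 → 3-byte char #1 = EF 8F BA.
Offset 3: leading byte 0xEA = 11101010 → 3-byte char #2 = EA 8A 87.
Offset 6: leading byte 0xEF = 11101111 → 3-byte char #3 = EF A2 87.
Offset 9: leading byte 0xC6 = 11000110 → 2-byte char #4 = C6 88.
Leading byte 0xC6 = 11000110 matches 110xxxxx → 2-byte sequence.
Byte 1: 0xC6 = 11000110, payload 00110 (5 bits).
Byte 2: 0x88 = 10001000 (10xxxxxx ✓), payload 001000.
Concatenate: 00110001000 = 0x188 (11 bits → U+0188).

U+0188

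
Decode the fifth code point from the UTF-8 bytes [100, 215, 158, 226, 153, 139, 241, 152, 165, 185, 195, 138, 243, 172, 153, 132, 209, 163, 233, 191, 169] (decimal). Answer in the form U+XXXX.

Offset 0: leading byte 0x64 = 01100100 → 1-byte char #1 = 64.
Offset 1: leading byte 0xD7 = 11010111 → 2-byte char #2 = D7 9E.
Offset 3: leading byte 0xE2 = 11100010 → 3-byte char #3 = E2 99 8B.
Offset 6: leading byte 0xF1 = 11110001 → 4-byte char #4 = F1 98 A5 B9.
Offset 10: leading byte 0xC3 = 11000011 → 2-byte char #5 = C3 8A.
Leading byte 0xC3 = 11000011 matches 110xxxxx → 2-byte sequence.
Byte 1: 0xC3 = 11000011, payload 00011 (5 bits).
Byte 2: 0x8A = 10001010 (10xxxxxx ✓), payload 001010.
Concatenate: 00011001010 = 0xCA (11 bits → U+00CA).

U+00CA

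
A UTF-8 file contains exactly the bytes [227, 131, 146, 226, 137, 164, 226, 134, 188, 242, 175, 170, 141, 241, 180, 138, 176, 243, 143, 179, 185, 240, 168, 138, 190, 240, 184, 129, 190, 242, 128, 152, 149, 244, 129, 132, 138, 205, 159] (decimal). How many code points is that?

11

Byte at offset 0: 0xE3 = 11100011 → 3-byte char (#1). Advance 3.
Byte at offset 3: 0xE2 = 11100010 → 3-byte char (#2). Advance 3.
Byte at offset 6: 0xE2 = 11100010 → 3-byte char (#3). Advance 3.
Byte at offset 9: 0xF2 = 11110010 → 4-byte char (#4). Advance 4.
Byte at offset 13: 0xF1 = 11110001 → 4-byte char (#5). Advance 4.
Byte at offset 17: 0xF3 = 11110011 → 4-byte char (#6). Advance 4.
Byte at offset 21: 0xF0 = 11110000 → 4-byte char (#7). Advance 4.
Byte at offset 25: 0xF0 = 11110000 → 4-byte char (#8). Advance 4.
Byte at offset 29: 0xF2 = 11110010 → 4-byte char (#9). Advance 4.
Byte at offset 33: 0xF4 = 11110100 → 4-byte char (#10). Advance 4.
Byte at offset 37: 0xCD = 11001101 → 2-byte char (#11). Advance 2.
Reached end at offset 39 after 11 code points.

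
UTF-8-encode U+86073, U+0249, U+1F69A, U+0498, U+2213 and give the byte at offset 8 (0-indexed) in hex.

U+86073 → 4-byte form F2 86 81 B3 at offsets 0–3.
U+0249 → 2-byte form C9 89 at offsets 4–5.
U+1F69A → 4-byte form F0 9F 9A 9A at offsets 6–9.
Offset 8 falls in char 3's range; it's byte 3 of F0 9F 9A 9A = 0x9A.

0x9A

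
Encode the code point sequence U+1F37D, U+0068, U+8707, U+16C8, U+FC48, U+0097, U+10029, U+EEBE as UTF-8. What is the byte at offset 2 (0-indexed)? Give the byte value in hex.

U+1F37D → 4-byte form F0 9F 8D BD at offsets 0–3.
Offset 2 falls in char 1's range; it's byte 3 of F0 9F 8D BD = 0x8D.

0x8D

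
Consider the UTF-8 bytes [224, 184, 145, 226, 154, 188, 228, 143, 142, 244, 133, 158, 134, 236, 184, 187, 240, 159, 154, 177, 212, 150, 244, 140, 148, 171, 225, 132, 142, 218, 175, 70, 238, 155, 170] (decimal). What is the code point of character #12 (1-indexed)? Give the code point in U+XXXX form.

Offset 0: leading byte 0xE0 = 11100000 → 3-byte char #1 = E0 B8 91.
Offset 3: leading byte 0xE2 = 11100010 → 3-byte char #2 = E2 9A BC.
Offset 6: leading byte 0xE4 = 11100100 → 3-byte char #3 = E4 8F 8E.
Offset 9: leading byte 0xF4 = 11110100 → 4-byte char #4 = F4 85 9E 86.
Offset 13: leading byte 0xEC = 11101100 → 3-byte char #5 = EC B8 BB.
Offset 16: leading byte 0xF0 = 11110000 → 4-byte char #6 = F0 9F 9A B1.
Offset 20: leading byte 0xD4 = 11010100 → 2-byte char #7 = D4 96.
Offset 22: leading byte 0xF4 = 11110100 → 4-byte char #8 = F4 8C 94 AB.
Offset 26: leading byte 0xE1 = 11100001 → 3-byte char #9 = E1 84 8E.
Offset 29: leading byte 0xDA = 11011010 → 2-byte char #10 = DA AF.
Offset 31: leading byte 0x46 = 01000110 → 1-byte char #11 = 46.
Offset 32: leading byte 0xEE = 11101110 → 3-byte char #12 = EE 9B AA.
Leading byte 0xEE = 11101110 matches 1110xxxx → 3-byte sequence.
Byte 1: 0xEE = 11101110, payload 1110 (4 bits).
Byte 2: 0x9B = 10011011 (10xxxxxx ✓), payload 011011.
Byte 3: 0xAA = 10101010 (10xxxxxx ✓), payload 101010.
Concatenate: 1110011011101010 = 0xE6EA (16 bits → U+E6EA).

U+E6EA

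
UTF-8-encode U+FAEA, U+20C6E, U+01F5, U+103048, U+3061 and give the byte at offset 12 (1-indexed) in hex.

0x81

1-indexed offset 12 is 0-indexed offset 11.
U+FAEA → 3-byte form EF AB AA at offsets 0–2.
U+20C6E → 4-byte form F0 A0 B1 AE at offsets 3–6.
U+01F5 → 2-byte form C7 B5 at offsets 7–8.
U+103048 → 4-byte form F4 83 81 88 at offsets 9–12.
Offset 11 falls in char 4's range; it's byte 3 of F4 83 81 88 = 0x81.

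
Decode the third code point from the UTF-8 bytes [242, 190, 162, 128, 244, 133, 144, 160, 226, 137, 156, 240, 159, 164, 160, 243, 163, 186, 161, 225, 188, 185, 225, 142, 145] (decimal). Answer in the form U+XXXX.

Offset 0: leading byte 0xF2 = 11110010 → 4-byte char #1 = F2 BE A2 80.
Offset 4: leading byte 0xF4 = 11110100 → 4-byte char #2 = F4 85 90 A0.
Offset 8: leading byte 0xE2 = 11100010 → 3-byte char #3 = E2 89 9C.
Leading byte 0xE2 = 11100010 matches 1110xxxx → 3-byte sequence.
Byte 1: 0xE2 = 11100010, payload 0010 (4 bits).
Byte 2: 0x89 = 10001001 (10xxxxxx ✓), payload 001001.
Byte 3: 0x9C = 10011100 (10xxxxxx ✓), payload 011100.
Concatenate: 0010001001011100 = 0x225C (16 bits → U+225C).

U+225C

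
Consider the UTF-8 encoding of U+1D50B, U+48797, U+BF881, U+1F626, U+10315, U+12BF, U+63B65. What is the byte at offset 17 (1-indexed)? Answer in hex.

1-indexed offset 17 is 0-indexed offset 16.
U+1D50B → 4-byte form F0 9D 94 8B at offsets 0–3.
U+48797 → 4-byte form F1 88 9E 97 at offsets 4–7.
U+BF881 → 4-byte form F2 BF A2 81 at offsets 8–11.
U+1F626 → 4-byte form F0 9F 98 A6 at offsets 12–15.
U+10315 → 4-byte form F0 90 8C 95 at offsets 16–19.
Offset 16 falls in char 5's range; it's byte 1 of F0 90 8C 95 = 0xF0.

0xF0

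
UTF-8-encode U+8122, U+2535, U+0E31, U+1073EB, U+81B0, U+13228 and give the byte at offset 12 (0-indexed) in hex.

0xAB

U+8122 → 3-byte form E8 84 A2 at offsets 0–2.
U+2535 → 3-byte form E2 94 B5 at offsets 3–5.
U+0E31 → 3-byte form E0 B8 B1 at offsets 6–8.
U+1073EB → 4-byte form F4 87 8F AB at offsets 9–12.
Offset 12 falls in char 4's range; it's byte 4 of F4 87 8F AB = 0xAB.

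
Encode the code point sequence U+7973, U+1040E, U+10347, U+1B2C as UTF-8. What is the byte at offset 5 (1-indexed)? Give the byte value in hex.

0x90

1-indexed offset 5 is 0-indexed offset 4.
U+7973 → 3-byte form E7 A5 B3 at offsets 0–2.
U+1040E → 4-byte form F0 90 90 8E at offsets 3–6.
Offset 4 falls in char 2's range; it's byte 2 of F0 90 90 8E = 0x90.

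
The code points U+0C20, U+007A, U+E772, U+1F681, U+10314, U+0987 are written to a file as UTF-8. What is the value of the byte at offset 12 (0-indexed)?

0x90

U+0C20 → 3-byte form E0 B0 A0 at offsets 0–2.
U+007A → 1-byte form 7A at offsets 3–3.
U+E772 → 3-byte form EE 9D B2 at offsets 4–6.
U+1F681 → 4-byte form F0 9F 9A 81 at offsets 7–10.
U+10314 → 4-byte form F0 90 8C 94 at offsets 11–14.
Offset 12 falls in char 5's range; it's byte 2 of F0 90 8C 94 = 0x90.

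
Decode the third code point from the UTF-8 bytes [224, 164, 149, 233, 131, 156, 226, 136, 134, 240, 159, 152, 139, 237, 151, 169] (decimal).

Offset 0: leading byte 0xE0 = 11100000 → 3-byte char #1 = E0 A4 95.
Offset 3: leading byte 0xE9 = 11101001 → 3-byte char #2 = E9 83 9C.
Offset 6: leading byte 0xE2 = 11100010 → 3-byte char #3 = E2 88 86.
Leading byte 0xE2 = 11100010 matches 1110xxxx → 3-byte sequence.
Byte 1: 0xE2 = 11100010, payload 0010 (4 bits).
Byte 2: 0x88 = 10001000 (10xxxxxx ✓), payload 001000.
Byte 3: 0x86 = 10000110 (10xxxxxx ✓), payload 000110.
Concatenate: 0010001000000110 = 0x2206 (16 bits → U+2206).

U+2206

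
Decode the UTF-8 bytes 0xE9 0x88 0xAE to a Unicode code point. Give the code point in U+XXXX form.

Leading byte 0xE9 = 11101001 matches 1110xxxx → 3-byte sequence.
Byte 1: 0xE9 = 11101001, payload 1001 (4 bits).
Byte 2: 0x88 = 10001000 (10xxxxxx ✓), payload 001000.
Byte 3: 0xAE = 10101110 (10xxxxxx ✓), payload 101110.
Concatenate: 1001001000101110 = 0x922E (16 bits → U+922E).

U+922E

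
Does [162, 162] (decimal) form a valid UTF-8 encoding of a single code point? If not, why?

invalid (continuation byte with no leading byte)

Byte 0xA2 = 10100010 has the form 10xxxxxx — a continuation byte — but there is no preceding leading byte.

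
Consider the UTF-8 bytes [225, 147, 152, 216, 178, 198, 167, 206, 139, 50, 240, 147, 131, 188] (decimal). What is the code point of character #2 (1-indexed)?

U+0632

Offset 0: leading byte 0xE1 = 11100001 → 3-byte char #1 = E1 93 98.
Offset 3: leading byte 0xD8 = 11011000 → 2-byte char #2 = D8 B2.
Leading byte 0xD8 = 11011000 matches 110xxxxx → 2-byte sequence.
Byte 1: 0xD8 = 11011000, payload 11000 (5 bits).
Byte 2: 0xB2 = 10110010 (10xxxxxx ✓), payload 110010.
Concatenate: 11000110010 = 0x632 (11 bits → U+0632).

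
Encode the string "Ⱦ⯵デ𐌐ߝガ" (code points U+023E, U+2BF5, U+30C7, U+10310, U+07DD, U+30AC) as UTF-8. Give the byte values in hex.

C8 BE E2 AF B5 E3 83 87 F0 90 8C 90 DF 9D E3 82 AC

U+023E: 2-byte form → C8 BE.
U+2BF5: 3-byte form → E2 AF B5.
U+30C7: 3-byte form → E3 83 87.
U+10310: 4-byte form → F0 90 8C 90.
U+07DD: 2-byte form → DF 9D.
U+30AC: 3-byte form → E3 82 AC.
Concatenated (17 bytes): C8 BE E2 AF B5 E3 83 87 F0 90 8C 90 DF 9D E3 82 AC.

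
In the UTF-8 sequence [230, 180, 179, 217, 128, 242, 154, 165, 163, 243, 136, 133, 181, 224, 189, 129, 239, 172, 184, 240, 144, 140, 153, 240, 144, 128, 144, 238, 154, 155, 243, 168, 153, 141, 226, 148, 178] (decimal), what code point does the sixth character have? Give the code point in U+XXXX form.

U+FB38

Offset 0: leading byte 0xE6 = 11100110 → 3-byte char #1 = E6 B4 B3.
Offset 3: leading byte 0xD9 = 11011001 → 2-byte char #2 = D9 80.
Offset 5: leading byte 0xF2 = 11110010 → 4-byte char #3 = F2 9A A5 A3.
Offset 9: leading byte 0xF3 = 11110011 → 4-byte char #4 = F3 88 85 B5.
Offset 13: leading byte 0xE0 = 11100000 → 3-byte char #5 = E0 BD 81.
Offset 16: leading byte 0xEF = 11101111 → 3-byte char #6 = EF AC B8.
Leading byte 0xEF = 11101111 matches 1110xxxx → 3-byte sequence.
Byte 1: 0xEF = 11101111, payload 1111 (4 bits).
Byte 2: 0xAC = 10101100 (10xxxxxx ✓), payload 101100.
Byte 3: 0xB8 = 10111000 (10xxxxxx ✓), payload 111000.
Concatenate: 1111101100111000 = 0xFB38 (16 bits → U+FB38).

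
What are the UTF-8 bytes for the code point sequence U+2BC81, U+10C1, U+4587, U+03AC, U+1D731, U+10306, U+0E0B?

U+2BC81: 4-byte form → F0 AB B2 81.
U+10C1: 3-byte form → E1 83 81.
U+4587: 3-byte form → E4 96 87.
U+03AC: 2-byte form → CE AC.
U+1D731: 4-byte form → F0 9D 9C B1.
U+10306: 4-byte form → F0 90 8C 86.
U+0E0B: 3-byte form → E0 B8 8B.
Concatenated (23 bytes): F0 AB B2 81 E1 83 81 E4 96 87 CE AC F0 9D 9C B1 F0 90 8C 86 E0 B8 8B.

F0 AB B2 81 E1 83 81 E4 96 87 CE AC F0 9D 9C B1 F0 90 8C 86 E0 B8 8B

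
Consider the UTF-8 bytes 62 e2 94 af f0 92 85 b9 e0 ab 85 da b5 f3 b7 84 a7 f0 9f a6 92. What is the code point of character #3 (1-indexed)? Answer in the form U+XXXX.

Offset 0: leading byte 0x62 = 01100010 → 1-byte char #1 = 62.
Offset 1: leading byte 0xE2 = 11100010 → 3-byte char #2 = E2 94 AF.
Offset 4: leading byte 0xF0 = 11110000 → 4-byte char #3 = F0 92 85 B9.
Leading byte 0xF0 = 11110000 matches 11110xxx → 4-byte sequence.
Byte 1: 0xF0 = 11110000, payload 000 (3 bits).
Byte 2: 0x92 = 10010010 (10xxxxxx ✓), payload 010010.
Byte 3: 0x85 = 10000101 (10xxxxxx ✓), payload 000101.
Byte 4: 0xB9 = 10111001 (10xxxxxx ✓), payload 111001.
Concatenate: 000010010000101111001 = 0x12179 (21 bits → U+12179).

U+12179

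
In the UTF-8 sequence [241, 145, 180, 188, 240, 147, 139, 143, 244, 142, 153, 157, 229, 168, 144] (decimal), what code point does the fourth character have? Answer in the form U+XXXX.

Offset 0: leading byte 0xF1 = 11110001 → 4-byte char #1 = F1 91 B4 BC.
Offset 4: leading byte 0xF0 = 11110000 → 4-byte char #2 = F0 93 8B 8F.
Offset 8: leading byte 0xF4 = 11110100 → 4-byte char #3 = F4 8E 99 9D.
Offset 12: leading byte 0xE5 = 11100101 → 3-byte char #4 = E5 A8 90.
Leading byte 0xE5 = 11100101 matches 1110xxxx → 3-byte sequence.
Byte 1: 0xE5 = 11100101, payload 0101 (4 bits).
Byte 2: 0xA8 = 10101000 (10xxxxxx ✓), payload 101000.
Byte 3: 0x90 = 10010000 (10xxxxxx ✓), payload 010000.
Concatenate: 0101101000010000 = 0x5A10 (16 bits → U+5A10).

U+5A10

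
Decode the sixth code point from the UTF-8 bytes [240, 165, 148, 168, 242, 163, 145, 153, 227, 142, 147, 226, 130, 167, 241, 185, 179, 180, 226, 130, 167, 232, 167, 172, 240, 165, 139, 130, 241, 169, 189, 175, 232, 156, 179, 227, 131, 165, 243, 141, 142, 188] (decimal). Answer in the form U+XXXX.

Offset 0: leading byte 0xF0 = 11110000 → 4-byte char #1 = F0 A5 94 A8.
Offset 4: leading byte 0xF2 = 11110010 → 4-byte char #2 = F2 A3 91 99.
Offset 8: leading byte 0xE3 = 11100011 → 3-byte char #3 = E3 8E 93.
Offset 11: leading byte 0xE2 = 11100010 → 3-byte char #4 = E2 82 A7.
Offset 14: leading byte 0xF1 = 11110001 → 4-byte char #5 = F1 B9 B3 B4.
Offset 18: leading byte 0xE2 = 11100010 → 3-byte char #6 = E2 82 A7.
Leading byte 0xE2 = 11100010 matches 1110xxxx → 3-byte sequence.
Byte 1: 0xE2 = 11100010, payload 0010 (4 bits).
Byte 2: 0x82 = 10000010 (10xxxxxx ✓), payload 000010.
Byte 3: 0xA7 = 10100111 (10xxxxxx ✓), payload 100111.
Concatenate: 0010000010100111 = 0x20A7 (16 bits → U+20A7).

U+20A7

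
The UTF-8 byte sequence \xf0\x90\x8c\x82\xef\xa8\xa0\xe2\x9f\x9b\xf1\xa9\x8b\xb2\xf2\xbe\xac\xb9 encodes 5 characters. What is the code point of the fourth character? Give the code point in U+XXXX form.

Offset 0: leading byte 0xF0 = 11110000 → 4-byte char #1 = F0 90 8C 82.
Offset 4: leading byte 0xEF = 11101111 → 3-byte char #2 = EF A8 A0.
Offset 7: leading byte 0xE2 = 11100010 → 3-byte char #3 = E2 9F 9B.
Offset 10: leading byte 0xF1 = 11110001 → 4-byte char #4 = F1 A9 8B B2.
Leading byte 0xF1 = 11110001 matches 11110xxx → 4-byte sequence.
Byte 1: 0xF1 = 11110001, payload 001 (3 bits).
Byte 2: 0xA9 = 10101001 (10xxxxxx ✓), payload 101001.
Byte 3: 0x8B = 10001011 (10xxxxxx ✓), payload 001011.
Byte 4: 0xB2 = 10110010 (10xxxxxx ✓), payload 110010.
Concatenate: 001101001001011110010 = 0x692F2 (21 bits → U+692F2).

U+692F2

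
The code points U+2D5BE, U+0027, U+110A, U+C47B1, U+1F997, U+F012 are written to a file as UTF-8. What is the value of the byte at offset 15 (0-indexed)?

U+2D5BE → 4-byte form F0 AD 96 BE at offsets 0–3.
U+0027 → 1-byte form 27 at offsets 4–4.
U+110A → 3-byte form E1 84 8A at offsets 5–7.
U+C47B1 → 4-byte form F3 84 9E B1 at offsets 8–11.
U+1F997 → 4-byte form F0 9F A6 97 at offsets 12–15.
Offset 15 falls in char 5's range; it's byte 4 of F0 9F A6 97 = 0x97.

0x97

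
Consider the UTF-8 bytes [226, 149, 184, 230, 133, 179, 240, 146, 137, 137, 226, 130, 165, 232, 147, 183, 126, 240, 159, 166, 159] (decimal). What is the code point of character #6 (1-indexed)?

Offset 0: leading byte 0xE2 = 11100010 → 3-byte char #1 = E2 95 B8.
Offset 3: leading byte 0xE6 = 11100110 → 3-byte char #2 = E6 85 B3.
Offset 6: leading byte 0xF0 = 11110000 → 4-byte char #3 = F0 92 89 89.
Offset 10: leading byte 0xE2 = 11100010 → 3-byte char #4 = E2 82 A5.
Offset 13: leading byte 0xE8 = 11101000 → 3-byte char #5 = E8 93 B7.
Offset 16: leading byte 0x7E = 01111110 → 1-byte char #6 = 7E.
Leading byte 0x7E = 01111110 matches 0xxxxxxx → 1-byte sequence.
Byte 1: 0x7E = 01111110, payload 1111110 (7 bits).
Concatenate: 1111110 = 0x7E (7 bits → U+007E).

U+007E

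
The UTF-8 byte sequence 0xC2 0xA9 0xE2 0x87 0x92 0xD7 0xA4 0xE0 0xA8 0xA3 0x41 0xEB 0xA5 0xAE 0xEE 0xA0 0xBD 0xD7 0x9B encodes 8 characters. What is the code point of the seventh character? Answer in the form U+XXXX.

U+E83D

Offset 0: leading byte 0xC2 = 11000010 → 2-byte char #1 = C2 A9.
Offset 2: leading byte 0xE2 = 11100010 → 3-byte char #2 = E2 87 92.
Offset 5: leading byte 0xD7 = 11010111 → 2-byte char #3 = D7 A4.
Offset 7: leading byte 0xE0 = 11100000 → 3-byte char #4 = E0 A8 A3.
Offset 10: leading byte 0x41 = 01000001 → 1-byte char #5 = 41.
Offset 11: leading byte 0xEB = 11101011 → 3-byte char #6 = EB A5 AE.
Offset 14: leading byte 0xEE = 11101110 → 3-byte char #7 = EE A0 BD.
Leading byte 0xEE = 11101110 matches 1110xxxx → 3-byte sequence.
Byte 1: 0xEE = 11101110, payload 1110 (4 bits).
Byte 2: 0xA0 = 10100000 (10xxxxxx ✓), payload 100000.
Byte 3: 0xBD = 10111101 (10xxxxxx ✓), payload 111101.
Concatenate: 1110100000111101 = 0xE83D (16 bits → U+E83D).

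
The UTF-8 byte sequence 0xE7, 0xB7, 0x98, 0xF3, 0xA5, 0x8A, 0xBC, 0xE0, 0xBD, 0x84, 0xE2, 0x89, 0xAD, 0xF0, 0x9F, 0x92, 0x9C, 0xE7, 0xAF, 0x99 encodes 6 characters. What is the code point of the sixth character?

U+7BD9

Offset 0: leading byte 0xE7 = 11100111 → 3-byte char #1 = E7 B7 98.
Offset 3: leading byte 0xF3 = 11110011 → 4-byte char #2 = F3 A5 8A BC.
Offset 7: leading byte 0xE0 = 11100000 → 3-byte char #3 = E0 BD 84.
Offset 10: leading byte 0xE2 = 11100010 → 3-byte char #4 = E2 89 AD.
Offset 13: leading byte 0xF0 = 11110000 → 4-byte char #5 = F0 9F 92 9C.
Offset 17: leading byte 0xE7 = 11100111 → 3-byte char #6 = E7 AF 99.
Leading byte 0xE7 = 11100111 matches 1110xxxx → 3-byte sequence.
Byte 1: 0xE7 = 11100111, payload 0111 (4 bits).
Byte 2: 0xAF = 10101111 (10xxxxxx ✓), payload 101111.
Byte 3: 0x99 = 10011001 (10xxxxxx ✓), payload 011001.
Concatenate: 0111101111011001 = 0x7BD9 (16 bits → U+7BD9).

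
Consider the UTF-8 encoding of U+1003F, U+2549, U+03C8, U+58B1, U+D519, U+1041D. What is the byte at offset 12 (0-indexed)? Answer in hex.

0xED

U+1003F → 4-byte form F0 90 80 BF at offsets 0–3.
U+2549 → 3-byte form E2 95 89 at offsets 4–6.
U+03C8 → 2-byte form CF 88 at offsets 7–8.
U+58B1 → 3-byte form E5 A2 B1 at offsets 9–11.
U+D519 → 3-byte form ED 94 99 at offsets 12–14.
Offset 12 falls in char 5's range; it's byte 1 of ED 94 99 = 0xED.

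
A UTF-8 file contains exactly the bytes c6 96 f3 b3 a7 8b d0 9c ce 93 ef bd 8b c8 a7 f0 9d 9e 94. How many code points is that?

7

Byte at offset 0: 0xC6 = 11000110 → 2-byte char (#1). Advance 2.
Byte at offset 2: 0xF3 = 11110011 → 4-byte char (#2). Advance 4.
Byte at offset 6: 0xD0 = 11010000 → 2-byte char (#3). Advance 2.
Byte at offset 8: 0xCE = 11001110 → 2-byte char (#4). Advance 2.
Byte at offset 10: 0xEF = 11101111 → 3-byte char (#5). Advance 3.
Byte at offset 13: 0xC8 = 11001000 → 2-byte char (#6). Advance 2.
Byte at offset 15: 0xF0 = 11110000 → 4-byte char (#7). Advance 4.
Reached end at offset 19 after 7 code points.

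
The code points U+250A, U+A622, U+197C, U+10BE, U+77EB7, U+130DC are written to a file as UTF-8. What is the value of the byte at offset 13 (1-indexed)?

0xF1

1-indexed offset 13 is 0-indexed offset 12.
U+250A → 3-byte form E2 94 8A at offsets 0–2.
U+A622 → 3-byte form EA 98 A2 at offsets 3–5.
U+197C → 3-byte form E1 A5 BC at offsets 6–8.
U+10BE → 3-byte form E1 82 BE at offsets 9–11.
U+77EB7 → 4-byte form F1 B7 BA B7 at offsets 12–15.
Offset 12 falls in char 5's range; it's byte 1 of F1 B7 BA B7 = 0xF1.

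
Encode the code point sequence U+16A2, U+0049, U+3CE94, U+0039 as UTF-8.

U+16A2: 3-byte form → E1 9A A2.
U+0049: 1-byte form → 49.
U+3CE94: 4-byte form → F0 BC BA 94.
U+0039: 1-byte form → 39.
Concatenated (9 bytes): E1 9A A2 49 F0 BC BA 94 39.

E1 9A A2 49 F0 BC BA 94 39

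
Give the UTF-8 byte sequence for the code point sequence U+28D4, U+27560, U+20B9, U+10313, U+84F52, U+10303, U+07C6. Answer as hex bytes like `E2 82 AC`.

E2 A3 94 F0 A7 95 A0 E2 82 B9 F0 90 8C 93 F2 84 BD 92 F0 90 8C 83 DF 86

U+28D4: 3-byte form → E2 A3 94.
U+27560: 4-byte form → F0 A7 95 A0.
U+20B9: 3-byte form → E2 82 B9.
U+10313: 4-byte form → F0 90 8C 93.
U+84F52: 4-byte form → F2 84 BD 92.
U+10303: 4-byte form → F0 90 8C 83.
U+07C6: 2-byte form → DF 86.
Concatenated (24 bytes): E2 A3 94 F0 A7 95 A0 E2 82 B9 F0 90 8C 93 F2 84 BD 92 F0 90 8C 83 DF 86.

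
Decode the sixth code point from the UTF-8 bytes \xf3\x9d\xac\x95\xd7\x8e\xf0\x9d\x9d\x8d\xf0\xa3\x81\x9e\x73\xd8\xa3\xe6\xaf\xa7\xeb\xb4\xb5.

U+0623

Offset 0: leading byte 0xF3 = 11110011 → 4-byte char #1 = F3 9D AC 95.
Offset 4: leading byte 0xD7 = 11010111 → 2-byte char #2 = D7 8E.
Offset 6: leading byte 0xF0 = 11110000 → 4-byte char #3 = F0 9D 9D 8D.
Offset 10: leading byte 0xF0 = 11110000 → 4-byte char #4 = F0 A3 81 9E.
Offset 14: leading byte 0x73 = 01110011 → 1-byte char #5 = 73.
Offset 15: leading byte 0xD8 = 11011000 → 2-byte char #6 = D8 A3.
Leading byte 0xD8 = 11011000 matches 110xxxxx → 2-byte sequence.
Byte 1: 0xD8 = 11011000, payload 11000 (5 bits).
Byte 2: 0xA3 = 10100011 (10xxxxxx ✓), payload 100011.
Concatenate: 11000100011 = 0x623 (11 bits → U+0623).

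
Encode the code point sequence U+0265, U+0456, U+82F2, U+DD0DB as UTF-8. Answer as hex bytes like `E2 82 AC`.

U+0265: 2-byte form → C9 A5.
U+0456: 2-byte form → D1 96.
U+82F2: 3-byte form → E8 8B B2.
U+DD0DB: 4-byte form → F3 9D 83 9B.
Concatenated (11 bytes): C9 A5 D1 96 E8 8B B2 F3 9D 83 9B.

C9 A5 D1 96 E8 8B B2 F3 9D 83 9B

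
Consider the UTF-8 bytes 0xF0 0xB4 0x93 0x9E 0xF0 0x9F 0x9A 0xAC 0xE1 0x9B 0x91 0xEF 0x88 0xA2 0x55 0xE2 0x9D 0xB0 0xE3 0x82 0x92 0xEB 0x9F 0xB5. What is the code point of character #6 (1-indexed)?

Offset 0: leading byte 0xF0 = 11110000 → 4-byte char #1 = F0 B4 93 9E.
Offset 4: leading byte 0xF0 = 11110000 → 4-byte char #2 = F0 9F 9A AC.
Offset 8: leading byte 0xE1 = 11100001 → 3-byte char #3 = E1 9B 91.
Offset 11: leading byte 0xEF = 11101111 → 3-byte char #4 = EF 88 A2.
Offset 14: leading byte 0x55 = 01010101 → 1-byte char #5 = 55.
Offset 15: leading byte 0xE2 = 11100010 → 3-byte char #6 = E2 9D B0.
Leading byte 0xE2 = 11100010 matches 1110xxxx → 3-byte sequence.
Byte 1: 0xE2 = 11100010, payload 0010 (4 bits).
Byte 2: 0x9D = 10011101 (10xxxxxx ✓), payload 011101.
Byte 3: 0xB0 = 10110000 (10xxxxxx ✓), payload 110000.
Concatenate: 0010011101110000 = 0x2770 (16 bits → U+2770).

U+2770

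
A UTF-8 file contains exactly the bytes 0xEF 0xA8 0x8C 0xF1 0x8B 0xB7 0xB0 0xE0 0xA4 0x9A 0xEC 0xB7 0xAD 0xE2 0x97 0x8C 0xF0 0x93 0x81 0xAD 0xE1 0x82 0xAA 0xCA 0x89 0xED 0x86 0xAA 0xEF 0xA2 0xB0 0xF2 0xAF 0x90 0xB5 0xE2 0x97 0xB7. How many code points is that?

Byte at offset 0: 0xEF = 11101111 → 3-byte char (#1). Advance 3.
Byte at offset 3: 0xF1 = 11110001 → 4-byte char (#2). Advance 4.
Byte at offset 7: 0xE0 = 11100000 → 3-byte char (#3). Advance 3.
Byte at offset 10: 0xEC = 11101100 → 3-byte char (#4). Advance 3.
Byte at offset 13: 0xE2 = 11100010 → 3-byte char (#5). Advance 3.
Byte at offset 16: 0xF0 = 11110000 → 4-byte char (#6). Advance 4.
Byte at offset 20: 0xE1 = 11100001 → 3-byte char (#7). Advance 3.
Byte at offset 23: 0xCA = 11001010 → 2-byte char (#8). Advance 2.
Byte at offset 25: 0xED = 11101101 → 3-byte char (#9). Advance 3.
Byte at offset 28: 0xEF = 11101111 → 3-byte char (#10). Advance 3.
Byte at offset 31: 0xF2 = 11110010 → 4-byte char (#11). Advance 4.
Byte at offset 35: 0xE2 = 11100010 → 3-byte char (#12). Advance 3.
Reached end at offset 38 after 12 code points.

12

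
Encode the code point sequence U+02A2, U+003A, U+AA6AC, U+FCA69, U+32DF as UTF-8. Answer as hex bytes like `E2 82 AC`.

U+02A2: 2-byte form → CA A2.
U+003A: 1-byte form → 3A.
U+AA6AC: 4-byte form → F2 AA 9A AC.
U+FCA69: 4-byte form → F3 BC A9 A9.
U+32DF: 3-byte form → E3 8B 9F.
Concatenated (14 bytes): CA A2 3A F2 AA 9A AC F3 BC A9 A9 E3 8B 9F.

CA A2 3A F2 AA 9A AC F3 BC A9 A9 E3 8B 9F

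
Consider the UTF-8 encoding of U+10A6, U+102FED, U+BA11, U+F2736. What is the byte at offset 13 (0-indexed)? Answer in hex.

0xB6

U+10A6 → 3-byte form E1 82 A6 at offsets 0–2.
U+102FED → 4-byte form F4 82 BF AD at offsets 3–6.
U+BA11 → 3-byte form EB A8 91 at offsets 7–9.
U+F2736 → 4-byte form F3 B2 9C B6 at offsets 10–13.
Offset 13 falls in char 4's range; it's byte 4 of F3 B2 9C B6 = 0xB6.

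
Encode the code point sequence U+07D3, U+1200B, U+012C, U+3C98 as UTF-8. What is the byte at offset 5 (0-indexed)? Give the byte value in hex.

U+07D3 → 2-byte form DF 93 at offsets 0–1.
U+1200B → 4-byte form F0 92 80 8B at offsets 2–5.
Offset 5 falls in char 2's range; it's byte 4 of F0 92 80 8B = 0x8B.

0x8B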